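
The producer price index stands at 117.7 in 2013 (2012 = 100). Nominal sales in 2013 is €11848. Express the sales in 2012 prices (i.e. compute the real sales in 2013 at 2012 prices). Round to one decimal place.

Real = Nominal ÷ (Index/100) = 11848 ÷ (117.7/100)
     = 11848 ÷ 1.177 = 10066.2702

10066.3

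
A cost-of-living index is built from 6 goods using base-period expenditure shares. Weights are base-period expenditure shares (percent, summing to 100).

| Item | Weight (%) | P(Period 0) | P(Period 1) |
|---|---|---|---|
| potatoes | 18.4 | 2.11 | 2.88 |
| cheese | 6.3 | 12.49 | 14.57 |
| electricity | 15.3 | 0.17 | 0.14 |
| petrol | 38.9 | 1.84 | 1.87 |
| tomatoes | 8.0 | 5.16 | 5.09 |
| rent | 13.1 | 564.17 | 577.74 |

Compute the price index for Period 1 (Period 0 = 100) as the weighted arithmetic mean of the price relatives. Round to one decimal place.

potatoes: 18.4 × (2.88/2.11) = 18.4 × 1.364929 = 25.1147
cheese: 6.3 × (14.57/12.49) = 6.3 × 1.166533 = 7.3492
electricity: 15.3 × (0.14/0.17) = 15.3 × 0.823529 = 12.6000
petrol: 38.9 × (1.87/1.84) = 38.9 × 1.016304 = 39.5342
tomatoes: 8.0 × (5.09/5.16) = 8.0 × 0.986434 = 7.8915
rent: 13.1 × (577.74/564.17) = 13.1 × 1.024053 = 13.4151
Index = Σ wᵢ·(p₁ᵢ/p₀ᵢ) = 25.1147 + 7.3492 + 12.6000 + 39.5342 + 7.8915 + 13.4151 = 105.9047

105.9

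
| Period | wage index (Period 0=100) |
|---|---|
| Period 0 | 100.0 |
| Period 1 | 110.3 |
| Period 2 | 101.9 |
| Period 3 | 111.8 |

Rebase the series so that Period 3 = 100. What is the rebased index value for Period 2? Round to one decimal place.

91.1

Rebased(Period 2) = 101.9 / 111.8 × 100 = 91.1449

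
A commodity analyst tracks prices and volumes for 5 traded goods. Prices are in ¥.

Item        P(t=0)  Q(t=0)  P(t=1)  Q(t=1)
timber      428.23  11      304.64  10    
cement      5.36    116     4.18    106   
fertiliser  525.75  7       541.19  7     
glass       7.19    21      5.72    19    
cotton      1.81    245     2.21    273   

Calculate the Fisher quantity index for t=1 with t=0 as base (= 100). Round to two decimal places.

95.89

Laspeyres component (base-period weights):
ΣP(t=0)Q(t=1) = 428.23×10 + 5.36×106 + 525.75×7 + 7.19×19 + 1.81×273 = 4282.3 + 568.16 + 3680.25 + 136.61 + 494.13 = 9161.45
ΣP(t=0)Q(t=0) = 428.23×11 + 5.36×116 + 525.75×7 + 7.19×21 + 1.81×245 = 4710.53 + 621.76 + 3680.25 + 150.99 + 443.45 = 9606.98
L = 9161.45 / 9606.98 × 100 = 95.3624
Paasche component (current-period weights):
ΣP(t=1)Q(t=1) = 304.64×10 + 4.18×106 + 541.19×7 + 5.72×19 + 2.21×273 = 3046.4 + 443.08 + 3788.33 + 108.68 + 603.33 = 7989.82
ΣP(t=1)Q(t=0) = 304.64×11 + 4.18×116 + 541.19×7 + 5.72×21 + 2.21×245 = 3351.04 + 484.88 + 3788.33 + 120.12 + 541.45 = 8285.82
P = 7989.82 / 8285.82 × 100 = 96.4276
Fisher = √(L × P) = √(95.3624 × 96.4276) = 95.8936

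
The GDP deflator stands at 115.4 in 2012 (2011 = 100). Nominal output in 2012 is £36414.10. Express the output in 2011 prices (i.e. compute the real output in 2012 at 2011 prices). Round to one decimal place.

31554.7

Real = Nominal ÷ (Index/100) = 36414.10 ÷ (115.4/100)
     = 36414.10 ÷ 1.154 = 31554.6794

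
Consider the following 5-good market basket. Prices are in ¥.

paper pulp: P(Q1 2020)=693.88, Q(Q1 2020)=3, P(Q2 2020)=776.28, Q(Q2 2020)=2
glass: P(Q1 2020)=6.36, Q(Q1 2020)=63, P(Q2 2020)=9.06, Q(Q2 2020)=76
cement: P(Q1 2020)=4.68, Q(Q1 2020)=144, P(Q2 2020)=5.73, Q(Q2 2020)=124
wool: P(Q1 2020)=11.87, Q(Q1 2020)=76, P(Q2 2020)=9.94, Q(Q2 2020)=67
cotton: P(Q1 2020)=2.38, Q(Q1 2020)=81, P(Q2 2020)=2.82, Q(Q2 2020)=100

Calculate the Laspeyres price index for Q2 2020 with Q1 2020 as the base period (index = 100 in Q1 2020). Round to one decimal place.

110.8

Laspeyres price index uses base-period quantities as weights.
ΣP(Q2 2020)·Q(Q1 2020) = 776.28×3 + 9.06×63 + 5.73×144 + 9.94×76 + 2.82×81 = 2328.84 + 570.78 + 825.12 + 755.44 + 228.42 = 4708.6
ΣP(Q1 2020)·Q(Q1 2020) = 693.88×3 + 6.36×63 + 4.68×144 + 11.87×76 + 2.38×81 = 2081.64 + 400.68 + 673.92 + 902.12 + 192.78 = 4251.14
Index = 4708.6 / 4251.14 × 100 = 110.7609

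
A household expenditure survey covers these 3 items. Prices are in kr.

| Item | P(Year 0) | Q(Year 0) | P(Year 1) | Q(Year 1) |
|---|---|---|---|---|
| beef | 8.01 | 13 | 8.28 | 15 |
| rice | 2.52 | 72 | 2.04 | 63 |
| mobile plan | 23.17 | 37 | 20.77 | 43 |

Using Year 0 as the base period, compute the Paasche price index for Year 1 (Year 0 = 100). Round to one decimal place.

Paasche price index uses current-period quantities as weights.
ΣP(Year 1)·Q(Year 1) = 8.28×15 + 2.04×63 + 20.77×43 = 124.2 + 128.52 + 893.11 = 1145.83
ΣP(Year 0)·Q(Year 1) = 8.01×15 + 2.52×63 + 23.17×43 = 120.15 + 158.76 + 996.31 = 1275.22
Index = 1145.83 / 1275.22 × 100 = 89.8535

89.9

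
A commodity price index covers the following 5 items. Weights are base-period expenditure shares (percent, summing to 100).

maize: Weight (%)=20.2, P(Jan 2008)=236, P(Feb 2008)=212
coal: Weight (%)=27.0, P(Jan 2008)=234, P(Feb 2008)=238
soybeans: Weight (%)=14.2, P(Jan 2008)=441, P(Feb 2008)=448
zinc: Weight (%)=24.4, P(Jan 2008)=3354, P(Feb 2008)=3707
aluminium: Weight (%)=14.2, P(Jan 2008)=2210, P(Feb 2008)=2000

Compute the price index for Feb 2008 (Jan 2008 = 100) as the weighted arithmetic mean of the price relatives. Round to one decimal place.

maize: 20.2 × (212/236) = 20.2 × 0.898305 = 18.1458
coal: 27.0 × (238/234) = 27.0 × 1.017094 = 27.4615
soybeans: 14.2 × (448/441) = 14.2 × 1.015873 = 14.4254
zinc: 24.4 × (3707/3354) = 24.4 × 1.105247 = 26.9680
aluminium: 14.2 × (2000/2210) = 14.2 × 0.904977 = 12.8507
Index = Σ wᵢ·(p₁ᵢ/p₀ᵢ) = 18.1458 + 27.4615 + 14.4254 + 26.9680 + 12.8507 = 99.8514

99.9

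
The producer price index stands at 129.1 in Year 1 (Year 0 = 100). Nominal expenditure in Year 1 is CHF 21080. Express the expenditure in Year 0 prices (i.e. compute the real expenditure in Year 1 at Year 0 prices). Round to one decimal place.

Real = Nominal ÷ (Index/100) = 21080 ÷ (129.1/100)
     = 21080 ÷ 1.291 = 16328.4276

16328.4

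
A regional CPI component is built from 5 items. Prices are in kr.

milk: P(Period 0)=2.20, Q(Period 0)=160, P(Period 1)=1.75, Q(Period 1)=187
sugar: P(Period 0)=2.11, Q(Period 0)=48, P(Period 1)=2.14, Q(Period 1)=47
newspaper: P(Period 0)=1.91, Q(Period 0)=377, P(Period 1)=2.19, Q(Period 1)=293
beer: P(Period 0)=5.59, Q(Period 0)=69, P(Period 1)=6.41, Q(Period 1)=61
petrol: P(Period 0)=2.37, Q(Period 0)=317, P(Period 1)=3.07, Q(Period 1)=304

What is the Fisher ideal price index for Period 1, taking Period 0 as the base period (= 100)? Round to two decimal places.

Laspeyres component (base-period weights):
ΣP(Period 1)Q(Period 0) = 1.75×160 + 2.14×48 + 2.19×377 + 6.41×69 + 3.07×317 = 280 + 102.72 + 825.63 + 442.29 + 973.19 = 2623.83
ΣP(Period 0)Q(Period 0) = 2.20×160 + 2.11×48 + 1.91×377 + 5.59×69 + 2.37×317 = 352 + 101.28 + 720.07 + 385.71 + 751.29 = 2310.35
L = 2623.83 / 2310.35 × 100 = 113.5685
Paasche component (current-period weights):
ΣP(Period 1)Q(Period 1) = 1.75×187 + 2.14×47 + 2.19×293 + 6.41×61 + 3.07×304 = 327.25 + 100.58 + 641.67 + 391.01 + 933.28 = 2393.79
ΣP(Period 0)Q(Period 1) = 2.20×187 + 2.11×47 + 1.91×293 + 5.59×61 + 2.37×304 = 411.4 + 99.17 + 559.63 + 340.99 + 720.48 = 2131.67
P = 2393.79 / 2131.67 × 100 = 112.2965
Fisher = √(L × P) = √(113.5685 × 112.2965) = 112.9307

112.93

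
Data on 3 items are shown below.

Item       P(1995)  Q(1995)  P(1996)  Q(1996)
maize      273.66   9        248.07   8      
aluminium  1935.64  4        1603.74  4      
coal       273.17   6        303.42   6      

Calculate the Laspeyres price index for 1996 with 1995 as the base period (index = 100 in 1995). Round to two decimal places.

Laspeyres price index uses base-period quantities as weights.
ΣP(1996)·Q(1995) = 248.07×9 + 1603.74×4 + 303.42×6 = 2232.63 + 6414.96 + 1820.52 = 10468.11
ΣP(1995)·Q(1995) = 273.66×9 + 1935.64×4 + 273.17×6 = 2462.94 + 7742.56 + 1639.02 = 11844.52
Index = 10468.11 / 11844.52 × 100 = 88.3794

88.38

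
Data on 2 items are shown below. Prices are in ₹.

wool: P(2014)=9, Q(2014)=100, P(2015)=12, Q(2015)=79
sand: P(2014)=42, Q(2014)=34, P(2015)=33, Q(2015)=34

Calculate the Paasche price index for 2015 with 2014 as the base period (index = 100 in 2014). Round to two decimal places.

Paasche price index uses current-period quantities as weights.
ΣP(2015)·Q(2015) = 12×79 + 33×34 = 948 + 1122 = 2070
ΣP(2014)·Q(2015) = 9×79 + 42×34 = 711 + 1428 = 2139
Index = 2070 / 2139 × 100 = 96.7742

96.77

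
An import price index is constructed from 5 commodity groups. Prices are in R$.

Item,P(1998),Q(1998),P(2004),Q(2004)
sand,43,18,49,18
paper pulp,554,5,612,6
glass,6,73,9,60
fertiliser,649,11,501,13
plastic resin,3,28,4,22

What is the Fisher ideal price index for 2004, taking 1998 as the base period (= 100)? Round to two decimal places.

90.73

Laspeyres component (base-period weights):
ΣP(2004)Q(1998) = 49×18 + 612×5 + 9×73 + 501×11 + 4×28 = 882 + 3060 + 657 + 5511 + 112 = 10222
ΣP(1998)Q(1998) = 43×18 + 554×5 + 6×73 + 649×11 + 3×28 = 774 + 2770 + 438 + 7139 + 84 = 11205
L = 10222 / 11205 × 100 = 91.2271
Paasche component (current-period weights):
ΣP(2004)Q(2004) = 49×18 + 612×6 + 9×60 + 501×13 + 4×22 = 882 + 3672 + 540 + 6513 + 88 = 11695
ΣP(1998)Q(2004) = 43×18 + 554×6 + 6×60 + 649×13 + 3×22 = 774 + 3324 + 360 + 8437 + 66 = 12961
P = 11695 / 12961 × 100 = 90.2322
Fisher = √(L × P) = √(91.2271 × 90.2322) = 90.7283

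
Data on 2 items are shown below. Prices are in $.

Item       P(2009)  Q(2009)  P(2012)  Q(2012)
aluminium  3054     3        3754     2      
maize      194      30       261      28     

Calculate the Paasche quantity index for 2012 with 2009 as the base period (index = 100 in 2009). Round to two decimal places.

77.60

Paasche quantity index uses current-period prices as weights.
ΣP(2012)·Q(2012) = 3754×2 + 261×28 = 7508 + 7308 = 14816
ΣP(2012)·Q(2009) = 3754×3 + 261×30 = 11262 + 7830 = 19092
Index = 14816 / 19092 × 100 = 77.6032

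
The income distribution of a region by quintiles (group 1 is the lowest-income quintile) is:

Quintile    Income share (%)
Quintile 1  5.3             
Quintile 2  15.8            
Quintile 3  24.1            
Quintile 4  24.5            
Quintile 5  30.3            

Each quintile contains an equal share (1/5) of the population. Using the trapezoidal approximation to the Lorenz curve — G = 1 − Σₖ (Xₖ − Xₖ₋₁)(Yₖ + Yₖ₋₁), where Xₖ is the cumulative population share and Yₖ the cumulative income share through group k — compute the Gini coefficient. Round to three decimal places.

Cumulative income shares Yₖ: 0.0530, 0.2110, 0.4520, 0.6970, 1.0000
Σ (Xₖ−Xₖ₋₁)(Yₖ+Yₖ₋₁) = (1/5)(0.0530+0.0000) + (1/5)(0.2110+0.0530) + (1/5)(0.4520+0.2110) + (1/5)(0.6970+0.4520) + (1/5)(1.0000+0.6970)
  = 0.0106 + 0.0528 + 0.1326 + 0.2298 + 0.3394 = 0.7652
G = 1 − 0.7652 = 0.2348

0.235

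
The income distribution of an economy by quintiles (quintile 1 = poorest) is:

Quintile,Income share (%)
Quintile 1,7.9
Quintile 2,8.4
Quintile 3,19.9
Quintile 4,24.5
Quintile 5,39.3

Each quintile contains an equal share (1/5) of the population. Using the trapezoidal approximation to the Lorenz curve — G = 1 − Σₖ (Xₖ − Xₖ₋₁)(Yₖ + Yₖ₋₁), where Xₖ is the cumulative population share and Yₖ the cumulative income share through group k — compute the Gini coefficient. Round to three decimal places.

Cumulative income shares Yₖ: 0.0790, 0.1630, 0.3620, 0.6070, 1.0000
Σ (Xₖ−Xₖ₋₁)(Yₖ+Yₖ₋₁) = (1/5)(0.0790+0.0000) + (1/5)(0.1630+0.0790) + (1/5)(0.3620+0.1630) + (1/5)(0.6070+0.3620) + (1/5)(1.0000+0.6070)
  = 0.0158 + 0.0484 + 0.1050 + 0.1938 + 0.3214 = 0.6844
G = 1 − 0.6844 = 0.3156

0.316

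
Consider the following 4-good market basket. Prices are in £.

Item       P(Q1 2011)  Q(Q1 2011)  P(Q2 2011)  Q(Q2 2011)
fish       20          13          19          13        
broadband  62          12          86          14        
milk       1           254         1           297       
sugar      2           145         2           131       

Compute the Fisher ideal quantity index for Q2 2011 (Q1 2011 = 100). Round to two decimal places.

109.62

Laspeyres component (base-period weights):
ΣP(Q1 2011)Q(Q2 2011) = 20×13 + 62×14 + 1×297 + 2×131 = 260 + 868 + 297 + 262 = 1687
ΣP(Q1 2011)Q(Q1 2011) = 20×13 + 62×12 + 1×254 + 2×145 = 260 + 744 + 254 + 290 = 1548
L = 1687 / 1548 × 100 = 108.9793
Paasche component (current-period weights):
ΣP(Q2 2011)Q(Q2 2011) = 19×13 + 86×14 + 1×297 + 2×131 = 247 + 1204 + 297 + 262 = 2010
ΣP(Q2 2011)Q(Q1 2011) = 19×13 + 86×12 + 1×254 + 2×145 = 247 + 1032 + 254 + 290 = 1823
P = 2010 / 1823 × 100 = 110.2578
Fisher = √(L × P) = √(108.9793 × 110.2578) = 109.6167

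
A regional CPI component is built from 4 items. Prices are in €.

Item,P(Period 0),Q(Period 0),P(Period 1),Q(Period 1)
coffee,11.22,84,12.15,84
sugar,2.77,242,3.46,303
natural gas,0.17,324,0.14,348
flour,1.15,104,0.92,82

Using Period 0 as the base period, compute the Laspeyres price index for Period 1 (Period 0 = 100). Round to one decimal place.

Laspeyres price index uses base-period quantities as weights.
ΣP(Period 1)·Q(Period 0) = 12.15×84 + 3.46×242 + 0.14×324 + 0.92×104 = 1020.6 + 837.32 + 45.36 + 95.68 = 1998.96
ΣP(Period 0)·Q(Period 0) = 11.22×84 + 2.77×242 + 0.17×324 + 1.15×104 = 942.48 + 670.34 + 55.08 + 119.6 = 1787.5
Index = 1998.96 / 1787.5 × 100 = 111.8299

111.8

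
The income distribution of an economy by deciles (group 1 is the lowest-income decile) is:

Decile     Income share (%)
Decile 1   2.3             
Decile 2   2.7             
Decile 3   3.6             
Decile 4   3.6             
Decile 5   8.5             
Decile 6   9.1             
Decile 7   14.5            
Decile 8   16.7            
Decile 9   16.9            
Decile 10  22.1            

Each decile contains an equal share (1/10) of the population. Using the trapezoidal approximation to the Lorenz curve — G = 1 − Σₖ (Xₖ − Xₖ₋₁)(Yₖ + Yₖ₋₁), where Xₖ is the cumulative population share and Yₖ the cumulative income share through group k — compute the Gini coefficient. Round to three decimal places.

0.376

Cumulative income shares Yₖ: 0.0230, 0.0500, 0.0860, 0.1220, 0.2070, 0.2980, 0.4430, 0.6100, 0.7790, 1.0000
Σ (Xₖ−Xₖ₋₁)(Yₖ+Yₖ₋₁) = (1/10)(0.0230+0.0000) + (1/10)(0.0500+0.0230) + (1/10)(0.0860+0.0500) + (1/10)(0.1220+0.0860) + (1/10)(0.2070+0.1220) + (1/10)(0.2980+0.2070) + (1/10)(0.4430+0.2980) + (1/10)(0.6100+0.4430) + (1/10)(0.7790+0.6100) + (1/10)(1.0000+0.7790)
  = 0.0023 + 0.0073 + 0.0136 + 0.0208 + 0.0329 + 0.0505 + 0.0741 + 0.1053 + 0.1389 + 0.1779 = 0.6236
G = 1 − 0.6236 = 0.3764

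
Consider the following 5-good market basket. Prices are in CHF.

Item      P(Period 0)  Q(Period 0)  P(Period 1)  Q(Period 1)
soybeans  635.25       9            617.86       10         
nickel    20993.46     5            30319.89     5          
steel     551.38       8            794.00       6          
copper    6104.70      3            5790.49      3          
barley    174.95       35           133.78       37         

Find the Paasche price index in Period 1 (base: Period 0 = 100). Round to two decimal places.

Paasche price index uses current-period quantities as weights.
ΣP(Period 1)·Q(Period 1) = 617.86×10 + 30319.89×5 + 794.00×6 + 5790.49×3 + 133.78×37 = 6178.6 + 151599.45 + 4764 + 17371.47 + 4949.86 = 184863.38
ΣP(Period 0)·Q(Period 1) = 635.25×10 + 20993.46×5 + 551.38×6 + 6104.70×3 + 174.95×37 = 6352.5 + 104967.3 + 3308.28 + 18314.1 + 6473.15 = 139415.33
Index = 184863.38 / 139415.33 × 100 = 132.5990

132.60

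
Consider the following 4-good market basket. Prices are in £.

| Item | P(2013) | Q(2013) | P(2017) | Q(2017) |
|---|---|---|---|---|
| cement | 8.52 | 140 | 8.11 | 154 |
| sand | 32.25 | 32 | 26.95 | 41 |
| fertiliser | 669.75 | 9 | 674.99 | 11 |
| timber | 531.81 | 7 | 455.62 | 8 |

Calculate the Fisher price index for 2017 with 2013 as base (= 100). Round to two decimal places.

Laspeyres component (base-period weights):
ΣP(2017)Q(2013) = 8.11×140 + 26.95×32 + 674.99×9 + 455.62×7 = 1135.4 + 862.4 + 6074.91 + 3189.34 = 11262.05
ΣP(2013)Q(2013) = 8.52×140 + 32.25×32 + 669.75×9 + 531.81×7 = 1192.8 + 1032 + 6027.75 + 3722.67 = 11975.22
L = 11262.05 / 11975.22 × 100 = 94.0446
Paasche component (current-period weights):
ΣP(2017)Q(2017) = 8.11×154 + 26.95×41 + 674.99×11 + 455.62×8 = 1248.94 + 1104.95 + 7424.89 + 3644.96 = 13423.74
ΣP(2013)Q(2017) = 8.52×154 + 32.25×41 + 669.75×11 + 531.81×8 = 1312.08 + 1322.25 + 7367.25 + 4254.48 = 14256.06
P = 13423.74 / 14256.06 × 100 = 94.1616
Fisher = √(L × P) = √(94.0446 × 94.1616) = 94.1031

94.10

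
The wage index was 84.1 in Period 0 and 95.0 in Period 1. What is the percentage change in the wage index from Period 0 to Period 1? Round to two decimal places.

12.96%

Change = (95.0 − 84.1) / 84.1 × 100
       = 10.9 / 84.1 × 100 = 12.9608%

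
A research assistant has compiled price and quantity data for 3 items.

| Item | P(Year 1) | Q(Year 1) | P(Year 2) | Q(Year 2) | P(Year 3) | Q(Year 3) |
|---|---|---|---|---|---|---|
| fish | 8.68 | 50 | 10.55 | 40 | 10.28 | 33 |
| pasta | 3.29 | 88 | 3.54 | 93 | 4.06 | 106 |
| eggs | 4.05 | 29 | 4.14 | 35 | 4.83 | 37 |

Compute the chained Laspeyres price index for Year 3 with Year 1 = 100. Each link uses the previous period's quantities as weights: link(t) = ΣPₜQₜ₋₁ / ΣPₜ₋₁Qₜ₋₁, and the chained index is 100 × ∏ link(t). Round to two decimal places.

Link Year 1→Year 2:
ΣP(Year 2)Q(Year 1) = 10.55×50 + 3.54×88 + 4.14×29 = 527.5 + 311.52 + 120.06 = 959.08
ΣP(Year 1)Q(Year 1) = 8.68×50 + 3.29×88 + 4.05×29 = 434 + 289.52 + 117.45 = 840.97
link = 959.08/840.97 = 1.140445
Link Year 2→Year 3:
ΣP(Year 3)Q(Year 2) = 10.28×40 + 4.06×93 + 4.83×35 = 411.2 + 377.58 + 169.05 = 957.83
ΣP(Year 2)Q(Year 2) = 10.55×40 + 3.54×93 + 4.14×35 = 422 + 329.22 + 144.9 = 896.12
link = 957.83/896.12 = 1.068864
Chained index = 100 × 1.140445 × 1.068864 = 121.8980

121.90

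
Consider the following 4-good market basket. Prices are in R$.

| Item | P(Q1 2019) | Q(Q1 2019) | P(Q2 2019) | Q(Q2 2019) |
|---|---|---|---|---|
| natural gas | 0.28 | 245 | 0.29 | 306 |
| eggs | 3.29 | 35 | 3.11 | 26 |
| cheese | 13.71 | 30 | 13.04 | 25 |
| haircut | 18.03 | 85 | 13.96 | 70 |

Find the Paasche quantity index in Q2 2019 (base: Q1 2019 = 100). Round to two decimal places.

83.79

Paasche quantity index uses current-period prices as weights.
ΣP(Q2 2019)·Q(Q2 2019) = 0.29×306 + 3.11×26 + 13.04×25 + 13.96×70 = 88.74 + 80.86 + 326 + 977.2 = 1472.8
ΣP(Q2 2019)·Q(Q1 2019) = 0.29×245 + 3.11×35 + 13.04×30 + 13.96×85 = 71.05 + 108.85 + 391.2 + 1186.6 = 1757.7
Index = 1472.8 / 1757.7 × 100 = 83.7913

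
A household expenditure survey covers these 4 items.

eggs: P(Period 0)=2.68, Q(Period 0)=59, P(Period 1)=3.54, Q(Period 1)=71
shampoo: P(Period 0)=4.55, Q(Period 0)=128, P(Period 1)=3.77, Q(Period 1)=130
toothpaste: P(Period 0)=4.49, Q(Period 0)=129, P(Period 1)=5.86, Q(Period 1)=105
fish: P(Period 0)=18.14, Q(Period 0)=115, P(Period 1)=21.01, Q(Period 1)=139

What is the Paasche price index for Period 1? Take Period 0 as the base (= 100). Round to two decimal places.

113.31

Paasche price index uses current-period quantities as weights.
ΣP(Period 1)·Q(Period 1) = 3.54×71 + 3.77×130 + 5.86×105 + 21.01×139 = 251.34 + 490.1 + 615.3 + 2920.39 = 4277.13
ΣP(Period 0)·Q(Period 1) = 2.68×71 + 4.55×130 + 4.49×105 + 18.14×139 = 190.28 + 591.5 + 471.45 + 2521.46 = 3774.69
Index = 4277.13 / 3774.69 × 100 = 113.3108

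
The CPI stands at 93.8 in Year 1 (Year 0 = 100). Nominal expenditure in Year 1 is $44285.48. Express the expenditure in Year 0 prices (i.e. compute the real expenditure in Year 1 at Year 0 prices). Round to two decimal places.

47212.67

Real = Nominal ÷ (Index/100) = 44285.48 ÷ (93.8/100)
     = 44285.48 ÷ 0.938 = 47212.6652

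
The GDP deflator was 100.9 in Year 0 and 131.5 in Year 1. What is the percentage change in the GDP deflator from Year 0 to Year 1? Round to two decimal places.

30.33%

Change = (131.5 − 100.9) / 100.9 × 100
       = 30.6 / 100.9 × 100 = 30.3271%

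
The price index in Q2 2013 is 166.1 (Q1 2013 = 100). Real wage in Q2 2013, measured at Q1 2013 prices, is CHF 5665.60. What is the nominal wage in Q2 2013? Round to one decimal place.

Nominal = Real × (Index/100) = 5665.60 × (166.1/100)
        = 5665.60 × 1.661 = 9410.5616

9410.6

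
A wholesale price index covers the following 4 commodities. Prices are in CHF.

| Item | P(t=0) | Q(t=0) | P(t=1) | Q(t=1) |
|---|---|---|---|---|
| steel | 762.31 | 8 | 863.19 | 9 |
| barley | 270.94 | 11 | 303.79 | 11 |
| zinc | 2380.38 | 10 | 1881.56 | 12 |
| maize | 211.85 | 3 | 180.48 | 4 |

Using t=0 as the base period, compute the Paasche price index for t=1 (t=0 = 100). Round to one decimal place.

Paasche price index uses current-period quantities as weights.
ΣP(t=1)·Q(t=1) = 863.19×9 + 303.79×11 + 1881.56×12 + 180.48×4 = 7768.71 + 3341.69 + 22578.72 + 721.92 = 34411.04
ΣP(t=0)·Q(t=1) = 762.31×9 + 270.94×11 + 2380.38×12 + 211.85×4 = 6860.79 + 2980.34 + 28564.56 + 847.4 = 39253.09
Index = 34411.04 / 39253.09 × 100 = 87.6645

87.7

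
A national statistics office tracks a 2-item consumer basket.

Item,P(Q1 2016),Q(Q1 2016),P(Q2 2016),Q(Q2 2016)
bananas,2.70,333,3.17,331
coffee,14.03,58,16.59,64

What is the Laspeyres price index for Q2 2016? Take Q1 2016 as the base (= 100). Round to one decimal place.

Laspeyres price index uses base-period quantities as weights.
ΣP(Q2 2016)·Q(Q1 2016) = 3.17×333 + 16.59×58 = 1055.61 + 962.22 = 2017.83
ΣP(Q1 2016)·Q(Q1 2016) = 2.70×333 + 14.03×58 = 899.1 + 813.74 = 1712.84
Index = 2017.83 / 1712.84 × 100 = 117.8061

117.8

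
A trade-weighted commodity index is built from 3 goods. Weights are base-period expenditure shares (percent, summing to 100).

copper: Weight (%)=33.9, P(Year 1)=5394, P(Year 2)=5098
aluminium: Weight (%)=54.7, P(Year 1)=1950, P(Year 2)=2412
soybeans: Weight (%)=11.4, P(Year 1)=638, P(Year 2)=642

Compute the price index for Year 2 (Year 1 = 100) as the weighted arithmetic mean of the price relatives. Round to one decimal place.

copper: 33.9 × (5098/5394) = 33.9 × 0.945124 = 32.0397
aluminium: 54.7 × (2412/1950) = 54.7 × 1.236923 = 67.6597
soybeans: 11.4 × (642/638) = 11.4 × 1.006270 = 11.4715
Index = Σ wᵢ·(p₁ᵢ/p₀ᵢ) = 32.0397 + 67.6597 + 11.4715 = 111.1709

111.2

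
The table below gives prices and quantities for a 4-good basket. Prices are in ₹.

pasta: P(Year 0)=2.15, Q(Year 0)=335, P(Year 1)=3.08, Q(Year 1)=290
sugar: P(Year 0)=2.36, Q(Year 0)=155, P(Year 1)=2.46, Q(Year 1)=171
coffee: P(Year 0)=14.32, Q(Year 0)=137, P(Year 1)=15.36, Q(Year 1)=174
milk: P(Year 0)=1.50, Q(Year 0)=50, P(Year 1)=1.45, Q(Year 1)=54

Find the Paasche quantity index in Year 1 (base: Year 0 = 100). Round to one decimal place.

113.2

Paasche quantity index uses current-period prices as weights.
ΣP(Year 1)·Q(Year 1) = 3.08×290 + 2.46×171 + 15.36×174 + 1.45×54 = 893.2 + 420.66 + 2672.64 + 78.3 = 4064.8
ΣP(Year 1)·Q(Year 0) = 3.08×335 + 2.46×155 + 15.36×137 + 1.45×50 = 1031.8 + 381.3 + 2104.32 + 72.5 = 3589.92
Index = 4064.8 / 3589.92 × 100 = 113.2281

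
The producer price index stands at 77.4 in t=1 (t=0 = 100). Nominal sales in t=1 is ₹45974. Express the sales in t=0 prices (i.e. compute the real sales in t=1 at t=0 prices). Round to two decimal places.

Real = Nominal ÷ (Index/100) = 45974 ÷ (77.4/100)
     = 45974 ÷ 0.774 = 59397.9328

59397.93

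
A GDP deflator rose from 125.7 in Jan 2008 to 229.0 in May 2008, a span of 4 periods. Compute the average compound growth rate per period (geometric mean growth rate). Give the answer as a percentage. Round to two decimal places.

Growth factor = (229.0/125.7)^(1/4) = (1.821798)^(1/4) = 1.161783
Growth rate = 1.161783 − 1 = 0.161783 = 16.1783%

16.18%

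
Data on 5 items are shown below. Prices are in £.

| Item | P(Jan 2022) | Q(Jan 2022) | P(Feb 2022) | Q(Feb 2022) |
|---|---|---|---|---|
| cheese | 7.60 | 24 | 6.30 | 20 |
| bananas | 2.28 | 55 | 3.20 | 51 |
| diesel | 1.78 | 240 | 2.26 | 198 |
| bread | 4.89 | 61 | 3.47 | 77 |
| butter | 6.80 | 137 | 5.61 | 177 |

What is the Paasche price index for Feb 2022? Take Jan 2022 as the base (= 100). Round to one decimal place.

Paasche price index uses current-period quantities as weights.
ΣP(Feb 2022)·Q(Feb 2022) = 6.30×20 + 3.20×51 + 2.26×198 + 3.47×77 + 5.61×177 = 126 + 163.2 + 447.48 + 267.19 + 992.97 = 1996.84
ΣP(Jan 2022)·Q(Feb 2022) = 7.60×20 + 2.28×51 + 1.78×198 + 4.89×77 + 6.80×177 = 152 + 116.28 + 352.44 + 376.53 + 1203.6 = 2200.85
Index = 1996.84 / 2200.85 × 100 = 90.7304

90.7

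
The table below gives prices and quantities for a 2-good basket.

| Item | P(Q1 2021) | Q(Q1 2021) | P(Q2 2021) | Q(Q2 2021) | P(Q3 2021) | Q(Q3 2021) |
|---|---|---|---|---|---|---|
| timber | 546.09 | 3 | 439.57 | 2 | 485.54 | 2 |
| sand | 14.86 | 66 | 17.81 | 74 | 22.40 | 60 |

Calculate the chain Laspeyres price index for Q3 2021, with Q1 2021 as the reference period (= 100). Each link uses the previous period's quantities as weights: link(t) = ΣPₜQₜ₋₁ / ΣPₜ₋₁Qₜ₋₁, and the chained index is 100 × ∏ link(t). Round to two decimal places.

113.94

Link Q1 2021→Q2 2021:
ΣP(Q2 2021)Q(Q1 2021) = 439.57×3 + 17.81×66 = 1318.71 + 1175.46 = 2494.17
ΣP(Q1 2021)Q(Q1 2021) = 546.09×3 + 14.86×66 = 1638.27 + 980.76 = 2619.03
link = 2494.17/2619.03 = 0.952326
Link Q2 2021→Q3 2021:
ΣP(Q3 2021)Q(Q2 2021) = 485.54×2 + 22.40×74 = 971.08 + 1657.6 = 2628.68
ΣP(Q2 2021)Q(Q2 2021) = 439.57×2 + 17.81×74 = 879.14 + 1317.94 = 2197.08
link = 2628.68/2197.08 = 1.196443
Chained index = 100 × 0.952326 × 1.196443 = 113.9403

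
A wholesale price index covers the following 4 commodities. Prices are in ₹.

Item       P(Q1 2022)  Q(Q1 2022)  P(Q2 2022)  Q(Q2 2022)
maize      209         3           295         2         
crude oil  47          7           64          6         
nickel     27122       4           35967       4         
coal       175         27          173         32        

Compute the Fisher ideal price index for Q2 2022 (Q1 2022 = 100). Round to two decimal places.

131.14

Laspeyres component (base-period weights):
ΣP(Q2 2022)Q(Q1 2022) = 295×3 + 64×7 + 35967×4 + 173×27 = 885 + 448 + 143868 + 4671 = 149872
ΣP(Q1 2022)Q(Q1 2022) = 209×3 + 47×7 + 27122×4 + 175×27 = 627 + 329 + 108488 + 4725 = 114169
L = 149872 / 114169 × 100 = 131.2721
Paasche component (current-period weights):
ΣP(Q2 2022)Q(Q2 2022) = 295×2 + 64×6 + 35967×4 + 173×32 = 590 + 384 + 143868 + 5536 = 150378
ΣP(Q1 2022)Q(Q2 2022) = 209×2 + 47×6 + 27122×4 + 175×32 = 418 + 282 + 108488 + 5600 = 114788
P = 150378 / 114788 × 100 = 131.0050
Fisher = √(L × P) = √(131.2721 × 131.0050) = 131.1385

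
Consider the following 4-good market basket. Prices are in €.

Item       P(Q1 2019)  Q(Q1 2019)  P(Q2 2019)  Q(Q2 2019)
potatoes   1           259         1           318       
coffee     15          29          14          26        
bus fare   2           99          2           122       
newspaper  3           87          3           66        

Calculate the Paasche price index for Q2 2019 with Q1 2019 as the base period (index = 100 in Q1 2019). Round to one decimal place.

Paasche price index uses current-period quantities as weights.
ΣP(Q2 2019)·Q(Q2 2019) = 1×318 + 14×26 + 2×122 + 3×66 = 318 + 364 + 244 + 198 = 1124
ΣP(Q1 2019)·Q(Q2 2019) = 1×318 + 15×26 + 2×122 + 3×66 = 318 + 390 + 244 + 198 = 1150
Index = 1124 / 1150 × 100 = 97.7391

97.7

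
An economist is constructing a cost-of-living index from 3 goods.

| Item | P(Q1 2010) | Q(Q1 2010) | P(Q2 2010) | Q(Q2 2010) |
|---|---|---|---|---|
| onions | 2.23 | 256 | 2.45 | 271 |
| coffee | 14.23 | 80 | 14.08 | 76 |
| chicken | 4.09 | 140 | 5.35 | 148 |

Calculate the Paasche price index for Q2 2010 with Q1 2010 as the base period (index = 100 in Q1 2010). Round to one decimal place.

110.2

Paasche price index uses current-period quantities as weights.
ΣP(Q2 2010)·Q(Q2 2010) = 2.45×271 + 14.08×76 + 5.35×148 = 663.95 + 1070.08 + 791.8 = 2525.83
ΣP(Q1 2010)·Q(Q2 2010) = 2.23×271 + 14.23×76 + 4.09×148 = 604.33 + 1081.48 + 605.32 = 2291.13
Index = 2525.83 / 2291.13 × 100 = 110.2439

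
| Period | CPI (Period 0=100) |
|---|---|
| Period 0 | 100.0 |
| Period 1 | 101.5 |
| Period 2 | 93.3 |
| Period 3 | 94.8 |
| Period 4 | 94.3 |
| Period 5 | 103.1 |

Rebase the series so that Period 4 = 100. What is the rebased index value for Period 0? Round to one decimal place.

106.0

Rebased(Period 0) = 100.0 / 94.3 × 100 = 106.0445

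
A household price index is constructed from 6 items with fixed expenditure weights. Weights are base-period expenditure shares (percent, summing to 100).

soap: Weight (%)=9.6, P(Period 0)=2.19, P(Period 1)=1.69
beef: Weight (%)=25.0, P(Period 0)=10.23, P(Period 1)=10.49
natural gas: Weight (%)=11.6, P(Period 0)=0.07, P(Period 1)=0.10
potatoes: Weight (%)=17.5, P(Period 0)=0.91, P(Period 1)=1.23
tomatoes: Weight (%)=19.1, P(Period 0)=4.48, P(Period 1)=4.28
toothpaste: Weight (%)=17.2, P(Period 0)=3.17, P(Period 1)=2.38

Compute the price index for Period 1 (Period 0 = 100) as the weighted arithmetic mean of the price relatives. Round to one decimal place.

soap: 9.6 × (1.69/2.19) = 9.6 × 0.771689 = 7.4082
beef: 25.0 × (10.49/10.23) = 25.0 × 1.025415 = 25.6354
natural gas: 11.6 × (0.10/0.07) = 11.6 × 1.428571 = 16.5714
potatoes: 17.5 × (1.23/0.91) = 17.5 × 1.351648 = 23.6538
tomatoes: 19.1 × (4.28/4.48) = 19.1 × 0.955357 = 18.2473
toothpaste: 17.2 × (2.38/3.17) = 17.2 × 0.750789 = 12.9136
Index = Σ wᵢ·(p₁ᵢ/p₀ᵢ) = 7.4082 + 25.6354 + 16.5714 + 23.6538 + 18.2473 + 12.9136 = 104.4298

104.4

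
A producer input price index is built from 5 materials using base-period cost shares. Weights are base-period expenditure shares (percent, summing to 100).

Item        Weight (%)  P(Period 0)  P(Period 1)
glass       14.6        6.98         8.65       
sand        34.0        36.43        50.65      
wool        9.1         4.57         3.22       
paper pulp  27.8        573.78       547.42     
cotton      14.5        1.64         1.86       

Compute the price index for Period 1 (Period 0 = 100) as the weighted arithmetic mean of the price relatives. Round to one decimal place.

114.7

glass: 14.6 × (8.65/6.98) = 14.6 × 1.239255 = 18.0931
sand: 34.0 × (50.65/36.43) = 34.0 × 1.390338 = 47.2715
wool: 9.1 × (3.22/4.57) = 9.1 × 0.704595 = 6.4118
paper pulp: 27.8 × (547.42/573.78) = 27.8 × 0.954059 = 26.5228
cotton: 14.5 × (1.86/1.64) = 14.5 × 1.134146 = 16.4451
Index = Σ wᵢ·(p₁ᵢ/p₀ᵢ) = 18.0931 + 47.2715 + 6.4118 + 26.5228 + 16.4451 = 114.7444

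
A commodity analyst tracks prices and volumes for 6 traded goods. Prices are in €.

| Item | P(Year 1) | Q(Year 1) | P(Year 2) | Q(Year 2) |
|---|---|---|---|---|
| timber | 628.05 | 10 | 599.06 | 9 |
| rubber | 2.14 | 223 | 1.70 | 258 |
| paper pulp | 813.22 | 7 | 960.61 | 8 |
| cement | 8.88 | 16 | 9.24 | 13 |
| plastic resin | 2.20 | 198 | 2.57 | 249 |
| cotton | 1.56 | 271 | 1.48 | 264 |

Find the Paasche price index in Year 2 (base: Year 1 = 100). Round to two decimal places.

106.39

Paasche price index uses current-period quantities as weights.
ΣP(Year 2)·Q(Year 2) = 599.06×9 + 1.70×258 + 960.61×8 + 9.24×13 + 2.57×249 + 1.48×264 = 5391.54 + 438.6 + 7684.88 + 120.12 + 639.93 + 390.72 = 14665.79
ΣP(Year 1)·Q(Year 2) = 628.05×9 + 2.14×258 + 813.22×8 + 8.88×13 + 2.20×249 + 1.56×264 = 5652.45 + 552.12 + 6505.76 + 115.44 + 547.8 + 411.84 = 13785.41
Index = 14665.79 / 13785.41 × 100 = 106.3863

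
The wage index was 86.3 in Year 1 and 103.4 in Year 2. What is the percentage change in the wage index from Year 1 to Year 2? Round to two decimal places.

19.81%

Change = (103.4 − 86.3) / 86.3 × 100
       = 17.1 / 86.3 × 100 = 19.8146%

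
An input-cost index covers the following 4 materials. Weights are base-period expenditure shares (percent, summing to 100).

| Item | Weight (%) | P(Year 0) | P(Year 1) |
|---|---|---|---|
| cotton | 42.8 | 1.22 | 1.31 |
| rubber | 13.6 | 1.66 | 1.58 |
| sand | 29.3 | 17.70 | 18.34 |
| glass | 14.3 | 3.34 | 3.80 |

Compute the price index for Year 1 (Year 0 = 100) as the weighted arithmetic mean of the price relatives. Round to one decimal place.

cotton: 42.8 × (1.31/1.22) = 42.8 × 1.073770 = 45.9574
rubber: 13.6 × (1.58/1.66) = 13.6 × 0.951807 = 12.9446
sand: 29.3 × (18.34/17.70) = 29.3 × 1.036158 = 30.3594
glass: 14.3 × (3.80/3.34) = 14.3 × 1.137725 = 16.2695
Index = Σ wᵢ·(p₁ᵢ/p₀ᵢ) = 45.9574 + 12.9446 + 30.3594 + 16.2695 = 105.5309

105.5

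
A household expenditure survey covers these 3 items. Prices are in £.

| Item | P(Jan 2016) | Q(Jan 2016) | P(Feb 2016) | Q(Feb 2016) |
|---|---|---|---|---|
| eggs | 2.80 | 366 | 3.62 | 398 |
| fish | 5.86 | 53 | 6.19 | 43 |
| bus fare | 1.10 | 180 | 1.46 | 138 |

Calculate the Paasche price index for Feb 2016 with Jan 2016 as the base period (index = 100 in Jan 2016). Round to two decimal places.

Paasche price index uses current-period quantities as weights.
ΣP(Feb 2016)·Q(Feb 2016) = 3.62×398 + 6.19×43 + 1.46×138 = 1440.76 + 266.17 + 201.48 = 1908.41
ΣP(Jan 2016)·Q(Feb 2016) = 2.80×398 + 5.86×43 + 1.10×138 = 1114.4 + 251.98 + 151.8 = 1518.18
Index = 1908.41 / 1518.18 × 100 = 125.7038

125.70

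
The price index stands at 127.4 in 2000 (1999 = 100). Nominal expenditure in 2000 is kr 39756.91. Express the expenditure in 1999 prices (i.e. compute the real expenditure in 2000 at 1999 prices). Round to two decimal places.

31206.37

Real = Nominal ÷ (Index/100) = 39756.91 ÷ (127.4/100)
     = 39756.91 ÷ 1.274 = 31206.3658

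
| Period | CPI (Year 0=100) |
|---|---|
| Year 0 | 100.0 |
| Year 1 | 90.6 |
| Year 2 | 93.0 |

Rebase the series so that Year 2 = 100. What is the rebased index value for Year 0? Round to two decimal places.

Rebased(Year 0) = 100.0 / 93.0 × 100 = 107.5269

107.53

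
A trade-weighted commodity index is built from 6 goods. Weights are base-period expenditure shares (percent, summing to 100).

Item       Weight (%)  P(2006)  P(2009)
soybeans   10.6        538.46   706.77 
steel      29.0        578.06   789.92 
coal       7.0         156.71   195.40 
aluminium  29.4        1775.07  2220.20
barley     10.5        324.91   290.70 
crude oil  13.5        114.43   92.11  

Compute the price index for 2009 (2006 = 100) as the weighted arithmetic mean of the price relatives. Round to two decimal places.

119.30

soybeans: 10.6 × (706.77/538.46) = 10.6 × 1.312577 = 13.9133
steel: 29.0 × (789.92/578.06) = 29.0 × 1.366502 = 39.6286
coal: 7.0 × (195.40/156.71) = 7.0 × 1.246889 = 8.7282
aluminium: 29.4 × (2220.20/1775.07) = 29.4 × 1.250768 = 36.7726
barley: 10.5 × (290.70/324.91) = 10.5 × 0.894709 = 9.3944
crude oil: 13.5 × (92.11/114.43) = 13.5 × 0.804946 = 10.8668
Index = Σ wᵢ·(p₁ᵢ/p₀ᵢ) = 13.9133 + 39.6286 + 8.7282 + 36.7726 + 9.3944 + 10.8668 = 119.3039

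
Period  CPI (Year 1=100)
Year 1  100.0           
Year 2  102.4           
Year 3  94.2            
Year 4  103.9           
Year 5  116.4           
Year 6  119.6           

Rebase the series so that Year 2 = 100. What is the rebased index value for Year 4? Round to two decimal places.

Rebased(Year 4) = 103.9 / 102.4 × 100 = 101.4648

101.46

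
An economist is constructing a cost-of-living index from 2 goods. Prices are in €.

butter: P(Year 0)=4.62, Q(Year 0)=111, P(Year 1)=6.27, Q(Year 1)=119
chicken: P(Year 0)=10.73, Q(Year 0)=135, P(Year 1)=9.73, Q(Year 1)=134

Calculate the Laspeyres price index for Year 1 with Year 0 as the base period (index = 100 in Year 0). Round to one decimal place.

102.5

Laspeyres price index uses base-period quantities as weights.
ΣP(Year 1)·Q(Year 0) = 6.27×111 + 9.73×135 = 695.97 + 1313.55 = 2009.52
ΣP(Year 0)·Q(Year 0) = 4.62×111 + 10.73×135 = 512.82 + 1448.55 = 1961.37
Index = 2009.52 / 1961.37 × 100 = 102.4549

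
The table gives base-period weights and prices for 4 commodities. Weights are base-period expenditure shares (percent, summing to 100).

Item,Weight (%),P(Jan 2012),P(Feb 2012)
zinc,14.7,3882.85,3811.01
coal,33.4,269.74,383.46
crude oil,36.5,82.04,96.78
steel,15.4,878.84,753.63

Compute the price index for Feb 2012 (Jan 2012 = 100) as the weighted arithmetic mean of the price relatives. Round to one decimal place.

118.2

zinc: 14.7 × (3811.01/3882.85) = 14.7 × 0.981498 = 14.4280
coal: 33.4 × (383.46/269.74) = 33.4 × 1.421591 = 47.4811
crude oil: 36.5 × (96.78/82.04) = 36.5 × 1.179668 = 43.0579
steel: 15.4 × (753.63/878.84) = 15.4 × 0.857528 = 13.2059
Index = Σ wᵢ·(p₁ᵢ/p₀ᵢ) = 14.4280 + 47.4811 + 43.0579 + 13.2059 = 118.1730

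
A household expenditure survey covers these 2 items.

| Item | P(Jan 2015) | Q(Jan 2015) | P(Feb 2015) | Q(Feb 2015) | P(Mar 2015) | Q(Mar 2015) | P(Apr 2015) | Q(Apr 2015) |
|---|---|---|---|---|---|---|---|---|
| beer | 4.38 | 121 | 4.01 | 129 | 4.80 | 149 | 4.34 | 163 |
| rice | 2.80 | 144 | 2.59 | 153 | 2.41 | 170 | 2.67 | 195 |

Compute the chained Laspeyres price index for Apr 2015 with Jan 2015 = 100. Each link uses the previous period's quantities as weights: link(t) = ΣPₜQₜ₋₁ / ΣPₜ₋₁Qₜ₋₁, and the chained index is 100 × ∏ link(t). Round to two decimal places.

97.30

Link Jan 2015→Feb 2015:
ΣP(Feb 2015)Q(Jan 2015) = 4.01×121 + 2.59×144 = 485.21 + 372.96 = 858.17
ΣP(Jan 2015)Q(Jan 2015) = 4.38×121 + 2.80×144 = 529.98 + 403.2 = 933.18
link = 858.17/933.18 = 0.919619
Link Feb 2015→Mar 2015:
ΣP(Mar 2015)Q(Feb 2015) = 4.80×129 + 2.41×153 = 619.2 + 368.73 = 987.93
ΣP(Feb 2015)Q(Feb 2015) = 4.01×129 + 2.59×153 = 517.29 + 396.27 = 913.56
link = 987.93/913.56 = 1.081407
Link Mar 2015→Apr 2015:
ΣP(Apr 2015)Q(Mar 2015) = 4.34×149 + 2.67×170 = 646.66 + 453.9 = 1100.56
ΣP(Mar 2015)Q(Mar 2015) = 4.80×149 + 2.41×170 = 715.2 + 409.7 = 1124.9
link = 1100.56/1124.9 = 0.978363
Chained index = 100 × 0.919619 × 1.081407 × 0.978363 = 97.2964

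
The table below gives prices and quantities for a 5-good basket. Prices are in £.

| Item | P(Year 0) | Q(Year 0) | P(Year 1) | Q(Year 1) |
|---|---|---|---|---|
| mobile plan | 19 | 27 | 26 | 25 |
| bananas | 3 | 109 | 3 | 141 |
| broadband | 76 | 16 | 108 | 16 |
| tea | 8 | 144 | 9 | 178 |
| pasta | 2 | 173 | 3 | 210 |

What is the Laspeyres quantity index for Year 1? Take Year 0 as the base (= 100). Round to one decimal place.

111.4

Laspeyres quantity index uses base-period prices as weights.
ΣP(Year 0)·Q(Year 1) = 19×25 + 3×141 + 76×16 + 8×178 + 2×210 = 475 + 423 + 1216 + 1424 + 420 = 3958
ΣP(Year 0)·Q(Year 0) = 19×27 + 3×109 + 76×16 + 8×144 + 2×173 = 513 + 327 + 1216 + 1152 + 346 = 3554
Index = 3958 / 3554 × 100 = 111.3675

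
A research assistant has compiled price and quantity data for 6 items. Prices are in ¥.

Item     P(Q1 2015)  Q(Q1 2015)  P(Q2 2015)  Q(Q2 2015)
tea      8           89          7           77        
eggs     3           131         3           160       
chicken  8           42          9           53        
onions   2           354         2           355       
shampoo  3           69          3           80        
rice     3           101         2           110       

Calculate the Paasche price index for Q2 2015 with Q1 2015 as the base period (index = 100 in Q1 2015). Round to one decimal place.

95.2

Paasche price index uses current-period quantities as weights.
ΣP(Q2 2015)·Q(Q2 2015) = 7×77 + 3×160 + 9×53 + 2×355 + 3×80 + 2×110 = 539 + 480 + 477 + 710 + 240 + 220 = 2666
ΣP(Q1 2015)·Q(Q2 2015) = 8×77 + 3×160 + 8×53 + 2×355 + 3×80 + 3×110 = 616 + 480 + 424 + 710 + 240 + 330 = 2800
Index = 2666 / 2800 × 100 = 95.2143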